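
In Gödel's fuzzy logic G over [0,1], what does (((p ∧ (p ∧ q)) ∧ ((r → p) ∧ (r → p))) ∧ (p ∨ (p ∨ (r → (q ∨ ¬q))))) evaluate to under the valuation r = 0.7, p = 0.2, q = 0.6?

0.20

(p ∧ q) = min(0.2, 0.6) = 0.2
(p ∧ (p ∧ q)) = min(0.2, 0.2) = 0.2
(r → p): 0.7 > 0.2, so result = 0.2
(r → p): 0.7 > 0.2, so result = 0.2
((r → p) ∧ (r → p)) = min(0.2, 0.2) = 0.2
((p ∧ (p ∧ q)) ∧ ((r → p) ∧ (r → p))) = min(0.2, 0.2) = 0.2
¬q: Gödel ¬ of 0.6 = 0 (operand ≠ 0)
(q ∨ ¬q) = max(0.6, 0) = 0.6
(r → (q ∨ ¬q)): 0.7 > 0.6, so result = 0.6
(p ∨ (r → (q ∨ ¬q))) = max(0.2, 0.6) = 0.6
(p ∨ (p ∨ (r → (q ∨ ¬q)))) = max(0.2, 0.6) = 0.6
(((p ∧ (p ∧ q)) ∧ ((r → p) ∧ (r → p))) ∧ (p ∨ (p ∨ (r → (q ∨ ¬q))))) = min(0.2, 0.6) = 0.2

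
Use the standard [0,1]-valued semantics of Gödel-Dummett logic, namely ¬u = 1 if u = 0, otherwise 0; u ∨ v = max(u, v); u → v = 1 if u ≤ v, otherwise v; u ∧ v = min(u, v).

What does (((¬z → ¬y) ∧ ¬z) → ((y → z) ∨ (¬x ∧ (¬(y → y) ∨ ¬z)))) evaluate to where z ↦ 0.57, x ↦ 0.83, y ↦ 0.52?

¬z: Gödel ¬ of 0.57 = 0 (operand ≠ 0)
¬y: Gödel ¬ of 0.52 = 0 (operand ≠ 0)
(¬z → ¬y): 0 ≤ 0, so result = 1
¬z: Gödel ¬ of 0.57 = 0 (operand ≠ 0)
((¬z → ¬y) ∧ ¬z) = min(1, 0) = 0
(y → z): 0.52 ≤ 0.57, so result = 1
¬x: Gödel ¬ of 0.83 = 0 (operand ≠ 0)
(y → y): 0.52 ≤ 0.52, so result = 1
¬(y → y): Gödel ¬ of 1 = 0 (operand ≠ 0)
¬z: Gödel ¬ of 0.57 = 0 (operand ≠ 0)
(¬(y → y) ∨ ¬z) = max(0, 0) = 0
(¬x ∧ (¬(y → y) ∨ ¬z)) = min(0, 0) = 0
((y → z) ∨ (¬x ∧ (¬(y → y) ∨ ¬z))) = max(1, 0) = 1
(((¬z → ¬y) ∧ ¬z) → ((y → z) ∨ (¬x ∧ (¬(y → y) ∨ ¬z)))): 0 ≤ 1, so result = 1

1.00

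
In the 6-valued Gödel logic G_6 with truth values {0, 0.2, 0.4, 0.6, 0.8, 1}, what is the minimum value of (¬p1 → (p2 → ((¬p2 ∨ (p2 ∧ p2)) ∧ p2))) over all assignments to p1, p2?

1.00

Every assignment gives 1. For instance at p1 = 0, p2 = 0:
  ¬p1: Gödel ¬ of 0 = 1 (operand is 0)
  ¬p2: Gödel ¬ of 0 = 1 (operand is 0)
  (p2 ∧ p2) = min(0, 0) = 0
  (¬p2 ∨ (p2 ∧ p2)) = max(1, 0) = 1
  ((¬p2 ∨ (p2 ∧ p2)) ∧ p2) = min(1, 0) = 0
  (p2 → ((¬p2 ∨ (p2 ∧ p2)) ∧ p2)): 0 ≤ 0, so result = 1
  (¬p1 → (p2 → ((¬p2 ∨ (p2 ∧ p2)) ∧ p2))): 1 ≤ 1, so result = 1
All 36 assignments give value 1 — the formula is a G_6-tautology.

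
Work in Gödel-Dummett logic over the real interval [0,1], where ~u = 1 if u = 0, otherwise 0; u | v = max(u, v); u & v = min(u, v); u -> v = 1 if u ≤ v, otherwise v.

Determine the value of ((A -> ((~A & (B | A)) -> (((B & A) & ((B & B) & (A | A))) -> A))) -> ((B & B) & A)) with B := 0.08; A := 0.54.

~A: Gödel ¬ of 0.54 = 0 (operand ≠ 0)
(B | A) = max(0.08, 0.54) = 0.54
(~A & (B | A)) = min(0, 0.54) = 0
(B & A) = min(0.08, 0.54) = 0.08
(B & B) = min(0.08, 0.08) = 0.08
(A | A) = max(0.54, 0.54) = 0.54
((B & B) & (A | A)) = min(0.08, 0.54) = 0.08
((B & A) & ((B & B) & (A | A))) = min(0.08, 0.08) = 0.08
(((B & A) & ((B & B) & (A | A))) -> A): 0.08 ≤ 0.54, so result = 1
((~A & (B | A)) -> (((B & A) & ((B & B) & (A | A))) -> A)): 0 ≤ 1, so result = 1
(A -> ((~A & (B | A)) -> (((B & A) & ((B & B) & (A | A))) -> A))): 0.54 ≤ 1, so result = 1
(B & B) = min(0.08, 0.08) = 0.08
((B & B) & A) = min(0.08, 0.54) = 0.08
((A -> ((~A & (B | A)) -> (((B & A) & ((B & B) & (A | A))) -> A))) -> ((B & B) & A)): 1 > 0.08, so result = 0.08

0.08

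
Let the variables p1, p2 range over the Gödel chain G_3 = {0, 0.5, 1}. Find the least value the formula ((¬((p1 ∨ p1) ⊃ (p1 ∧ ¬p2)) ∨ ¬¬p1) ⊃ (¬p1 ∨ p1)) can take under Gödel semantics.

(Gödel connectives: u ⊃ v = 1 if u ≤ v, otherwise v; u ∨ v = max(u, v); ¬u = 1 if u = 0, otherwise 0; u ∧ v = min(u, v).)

The minimum is attained at p1 = 0.5, p2 = 0:
  (p1 ∨ p1) = max(0.5, 0.5) = 0.5
  ¬p2: Gödel ¬ of 0 = 1 (operand is 0)
  (p1 ∧ ¬p2) = min(0.5, 1) = 0.5
  ((p1 ∨ p1) ⊃ (p1 ∧ ¬p2)): 0.5 ≤ 0.5, so result = 1
  ¬((p1 ∨ p1) ⊃ (p1 ∧ ¬p2)): Gödel ¬ of 1 = 0 (operand ≠ 0)
  ¬p1: Gödel ¬ of 0.5 = 0 (operand ≠ 0)
  ¬¬p1: Gödel ¬ of 0 = 1 (operand is 0)
  (¬((p1 ∨ p1) ⊃ (p1 ∧ ¬p2)) ∨ ¬¬p1) = max(0, 1) = 1
  ¬p1: Gödel ¬ of 0.5 = 0 (operand ≠ 0)
  (¬p1 ∨ p1) = max(0, 0.5) = 0.5
  ((¬((p1 ∨ p1) ⊃ (p1 ∧ ¬p2)) ∨ ¬¬p1) ⊃ (¬p1 ∨ p1)): 1 > 0.5, so result = 0.5
Checking all 9 assignments confirms none give a value below 0.50.

0.50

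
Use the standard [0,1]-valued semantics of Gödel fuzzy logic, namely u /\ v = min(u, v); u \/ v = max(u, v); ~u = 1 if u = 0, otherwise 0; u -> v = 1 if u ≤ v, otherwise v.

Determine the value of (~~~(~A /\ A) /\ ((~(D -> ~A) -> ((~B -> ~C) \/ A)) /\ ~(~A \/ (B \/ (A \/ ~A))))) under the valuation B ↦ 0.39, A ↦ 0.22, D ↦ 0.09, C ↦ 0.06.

~A: Gödel ¬ of 0.22 = 0 (operand ≠ 0)
(~A /\ A) = min(0, 0.22) = 0
~(~A /\ A): Gödel ¬ of 0 = 1 (operand is 0)
~~(~A /\ A): Gödel ¬ of 1 = 0 (operand ≠ 0)
~~~(~A /\ A): Gödel ¬ of 0 = 1 (operand is 0)
~A: Gödel ¬ of 0.22 = 0 (operand ≠ 0)
(D -> ~A): 0.09 > 0, so result = 0
~(D -> ~A): Gödel ¬ of 0 = 1 (operand is 0)
~B: Gödel ¬ of 0.39 = 0 (operand ≠ 0)
~C: Gödel ¬ of 0.06 = 0 (operand ≠ 0)
(~B -> ~C): 0 ≤ 0, so result = 1
((~B -> ~C) \/ A) = max(1, 0.22) = 1
(~(D -> ~A) -> ((~B -> ~C) \/ A)): 1 ≤ 1, so result = 1
~A: Gödel ¬ of 0.22 = 0 (operand ≠ 0)
~A: Gödel ¬ of 0.22 = 0 (operand ≠ 0)
(A \/ ~A) = max(0.22, 0) = 0.22
(B \/ (A \/ ~A)) = max(0.39, 0.22) = 0.39
(~A \/ (B \/ (A \/ ~A))) = max(0, 0.39) = 0.39
~(~A \/ (B \/ (A \/ ~A))): Gödel ¬ of 0.39 = 0 (operand ≠ 0)
((~(D -> ~A) -> ((~B -> ~C) \/ A)) /\ ~(~A \/ (B \/ (A \/ ~A)))) = min(1, 0) = 0
(~~~(~A /\ A) /\ ((~(D -> ~A) -> ((~B -> ~C) \/ A)) /\ ~(~A \/ (B \/ (A \/ ~A))))) = min(1, 0) = 0

0.00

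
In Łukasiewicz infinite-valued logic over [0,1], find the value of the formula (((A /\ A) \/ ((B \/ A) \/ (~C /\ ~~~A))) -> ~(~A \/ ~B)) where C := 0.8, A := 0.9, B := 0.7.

(A /\ A) = min(0.9, 0.9) = 0.9
(B \/ A) = max(0.7, 0.9) = 0.9
~C: Łukasiewicz ¬ gives 1 − 0.8 = 0.2
~A: Łukasiewicz ¬ gives 1 − 0.9 = 0.1
~~A: Łukasiewicz ¬ gives 1 − 0.1 = 0.9
~~~A: Łukasiewicz ¬ gives 1 − 0.9 = 0.1
(~C /\ ~~~A) = min(0.2, 0.1) = 0.1
((B \/ A) \/ (~C /\ ~~~A)) = max(0.9, 0.1) = 0.9
((A /\ A) \/ ((B \/ A) \/ (~C /\ ~~~A))) = max(0.9, 0.9) = 0.9
~A: Łukasiewicz ¬ gives 1 − 0.9 = 0.1
~B: Łukasiewicz ¬ gives 1 − 0.7 = 0.3
(~A \/ ~B) = max(0.1, 0.3) = 0.3
~(~A \/ ~B): Łukasiewicz ¬ gives 1 − 0.3 = 0.7
(((A /\ A) \/ ((B \/ A) \/ (~C /\ ~~~A))) -> ~(~A \/ ~B)): min(1, 1 − 0.9 + 0.7) = 0.8

0.80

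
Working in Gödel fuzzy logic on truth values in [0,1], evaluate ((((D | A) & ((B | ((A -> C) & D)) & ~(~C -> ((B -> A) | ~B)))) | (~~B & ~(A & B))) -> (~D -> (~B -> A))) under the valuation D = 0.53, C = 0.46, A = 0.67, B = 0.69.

1.00

(D | A) = max(0.53, 0.67) = 0.67
(A -> C): 0.67 > 0.46, so result = 0.46
((A -> C) & D) = min(0.46, 0.53) = 0.46
(B | ((A -> C) & D)) = max(0.69, 0.46) = 0.69
~C: Gödel ¬ of 0.46 = 0 (operand ≠ 0)
(B -> A): 0.69 > 0.67, so result = 0.67
~B: Gödel ¬ of 0.69 = 0 (operand ≠ 0)
((B -> A) | ~B) = max(0.67, 0) = 0.67
(~C -> ((B -> A) | ~B)): 0 ≤ 0.67, so result = 1
~(~C -> ((B -> A) | ~B)): Gödel ¬ of 1 = 0 (operand ≠ 0)
((B | ((A -> C) & D)) & ~(~C -> ((B -> A) | ~B))) = min(0.69, 0) = 0
((D | A) & ((B | ((A -> C) & D)) & ~(~C -> ((B -> A) | ~B)))) = min(0.67, 0) = 0
~B: Gödel ¬ of 0.69 = 0 (operand ≠ 0)
~~B: Gödel ¬ of 0 = 1 (operand is 0)
(A & B) = min(0.67, 0.69) = 0.67
~(A & B): Gödel ¬ of 0.67 = 0 (operand ≠ 0)
(~~B & ~(A & B)) = min(1, 0) = 0
(((D | A) & ((B | ((A -> C) & D)) & ~(~C -> ((B -> A) | ~B)))) | (~~B & ~(A & B))) = max(0, 0) = 0
~D: Gödel ¬ of 0.53 = 0 (operand ≠ 0)
~B: Gödel ¬ of 0.69 = 0 (operand ≠ 0)
(~B -> A): 0 ≤ 0.67, so result = 1
(~D -> (~B -> A)): 0 ≤ 1, so result = 1
((((D | A) & ((B | ((A -> C) & D)) & ~(~C -> ((B -> A) | ~B)))) | (~~B & ~(A & B))) -> (~D -> (~B -> A))): 0 ≤ 1, so result = 1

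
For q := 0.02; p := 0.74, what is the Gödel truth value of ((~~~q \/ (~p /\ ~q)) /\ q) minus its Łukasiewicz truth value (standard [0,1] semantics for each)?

Gödel evaluation:
  ~q: Gödel ¬ of 0.02 = 0 (operand ≠ 0)
  ~~q: Gödel ¬ of 0 = 1 (operand is 0)
  ~~~q: Gödel ¬ of 1 = 0 (operand ≠ 0)
  ~p: Gödel ¬ of 0.74 = 0 (operand ≠ 0)
  ~q: Gödel ¬ of 0.02 = 0 (operand ≠ 0)
  (~p /\ ~q) = min(0, 0) = 0
  (~~~q \/ (~p /\ ~q)) = max(0, 0) = 0
  ((~~~q \/ (~p /\ ~q)) /\ q) = min(0, 0.02) = 0
  Gödel value = 0
Łukasiewicz evaluation:
  ~q: Łukasiewicz ¬ gives 1 − 0.02 = 0.98
  ~~q: Łukasiewicz ¬ gives 1 − 0.98 = 0.02
  ~~~q: Łukasiewicz ¬ gives 1 − 0.02 = 0.98
  ~p: Łukasiewicz ¬ gives 1 − 0.74 = 0.26
  ~q: Łukasiewicz ¬ gives 1 − 0.02 = 0.98
  (~p /\ ~q) = min(0.26, 0.98) = 0.26
  (~~~q \/ (~p /\ ~q)) = max(0.98, 0.26) = 0.98
  ((~~~q \/ (~p /\ ~q)) /\ q) = min(0.98, 0.02) = 0.02
  Łukasiewicz value = 0.02
Difference: 0 − 0.02 = -0.02

-0.02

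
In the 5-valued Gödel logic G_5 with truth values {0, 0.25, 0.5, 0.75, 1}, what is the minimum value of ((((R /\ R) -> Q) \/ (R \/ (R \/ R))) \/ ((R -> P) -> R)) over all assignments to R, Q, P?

The minimum is attained at R = 0.25, Q = 0, P = 0.25:
  (R /\ R) = min(0.25, 0.25) = 0.25
  ((R /\ R) -> Q): 0.25 > 0, so result = 0
  (R \/ R) = max(0.25, 0.25) = 0.25
  (R \/ (R \/ R)) = max(0.25, 0.25) = 0.25
  (((R /\ R) -> Q) \/ (R \/ (R \/ R))) = max(0, 0.25) = 0.25
  (R -> P): 0.25 ≤ 0.25, so result = 1
  ((R -> P) -> R): 1 > 0.25, so result = 0.25
  ((((R /\ R) -> Q) \/ (R \/ (R \/ R))) \/ ((R -> P) -> R)) = max(0.25, 0.25) = 0.25
Checking all 125 assignments confirms none give a value below 0.25.

0.25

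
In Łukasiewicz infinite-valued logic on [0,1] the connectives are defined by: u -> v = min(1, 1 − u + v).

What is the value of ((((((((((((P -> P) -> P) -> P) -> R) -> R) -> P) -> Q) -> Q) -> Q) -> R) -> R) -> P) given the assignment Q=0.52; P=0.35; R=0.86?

(P -> P): min(1, 1 − 0.35 + 0.35) = 1
((P -> P) -> P): min(1, 1 − 1 + 0.35) = 0.35
(((P -> P) -> P) -> P): min(1, 1 − 0.35 + 0.35) = 1
((((P -> P) -> P) -> P) -> R): min(1, 1 − 1 + 0.86) = 0.86
(((((P -> P) -> P) -> P) -> R) -> R): min(1, 1 − 0.86 + 0.86) = 1
((((((P -> P) -> P) -> P) -> R) -> R) -> P): min(1, 1 − 1 + 0.35) = 0.35
(((((((P -> P) -> P) -> P) -> R) -> R) -> P) -> Q): min(1, 1 − 0.35 + 0.52) = 1
((((((((P -> P) -> P) -> P) -> R) -> R) -> P) -> Q) -> Q): min(1, 1 − 1 + 0.52) = 0.52
(((((((((P -> P) -> P) -> P) -> R) -> R) -> P) -> Q) -> Q) -> Q): min(1, 1 − 0.52 + 0.52) = 1
((((((((((P -> P) -> P) -> P) -> R) -> R) -> P) -> Q) -> Q) -> Q) -> R): min(1, 1 − 1 + 0.86) = 0.86
(((((((((((P -> P) -> P) -> P) -> R) -> R) -> P) -> Q) -> Q) -> Q) -> R) -> R): min(1, 1 − 0.86 + 0.86) = 1
((((((((((((P -> P) -> P) -> P) -> R) -> R) -> P) -> Q) -> Q) -> Q) -> R) -> R) -> P): min(1, 1 − 1 + 0.35) = 0.35

0.35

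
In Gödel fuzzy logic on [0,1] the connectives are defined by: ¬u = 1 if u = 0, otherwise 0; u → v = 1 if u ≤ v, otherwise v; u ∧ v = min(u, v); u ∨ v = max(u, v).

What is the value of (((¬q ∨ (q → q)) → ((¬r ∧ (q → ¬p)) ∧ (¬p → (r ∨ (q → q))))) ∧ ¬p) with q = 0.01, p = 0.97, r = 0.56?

¬q: Gödel ¬ of 0.01 = 0 (operand ≠ 0)
(q → q): 0.01 ≤ 0.01, so result = 1
(¬q ∨ (q → q)) = max(0, 1) = 1
¬r: Gödel ¬ of 0.56 = 0 (operand ≠ 0)
¬p: Gödel ¬ of 0.97 = 0 (operand ≠ 0)
(q → ¬p): 0.01 > 0, so result = 0
(¬r ∧ (q → ¬p)) = min(0, 0) = 0
¬p: Gödel ¬ of 0.97 = 0 (operand ≠ 0)
(q → q): 0.01 ≤ 0.01, so result = 1
(r ∨ (q → q)) = max(0.56, 1) = 1
(¬p → (r ∨ (q → q))): 0 ≤ 1, so result = 1
((¬r ∧ (q → ¬p)) ∧ (¬p → (r ∨ (q → q)))) = min(0, 1) = 0
((¬q ∨ (q → q)) → ((¬r ∧ (q → ¬p)) ∧ (¬p → (r ∨ (q → q))))): 1 > 0, so result = 0
¬p: Gödel ¬ of 0.97 = 0 (operand ≠ 0)
(((¬q ∨ (q → q)) → ((¬r ∧ (q → ¬p)) ∧ (¬p → (r ∨ (q → q))))) ∧ ¬p) = min(0, 0) = 0

0.00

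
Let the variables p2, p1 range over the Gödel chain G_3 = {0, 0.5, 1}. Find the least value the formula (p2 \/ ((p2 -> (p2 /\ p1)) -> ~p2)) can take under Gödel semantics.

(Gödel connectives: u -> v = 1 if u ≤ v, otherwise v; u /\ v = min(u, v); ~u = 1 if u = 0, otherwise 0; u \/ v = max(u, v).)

The minimum is attained at p2 = 0.5, p1 = 0.5:
  (p2 /\ p1) = min(0.5, 0.5) = 0.5
  (p2 -> (p2 /\ p1)): 0.5 ≤ 0.5, so result = 1
  ~p2: Gödel ¬ of 0.5 = 0 (operand ≠ 0)
  ((p2 -> (p2 /\ p1)) -> ~p2): 1 > 0, so result = 0
  (p2 \/ ((p2 -> (p2 /\ p1)) -> ~p2)) = max(0.5, 0) = 0.5
Checking all 9 assignments confirms none give a value below 0.50.

0.50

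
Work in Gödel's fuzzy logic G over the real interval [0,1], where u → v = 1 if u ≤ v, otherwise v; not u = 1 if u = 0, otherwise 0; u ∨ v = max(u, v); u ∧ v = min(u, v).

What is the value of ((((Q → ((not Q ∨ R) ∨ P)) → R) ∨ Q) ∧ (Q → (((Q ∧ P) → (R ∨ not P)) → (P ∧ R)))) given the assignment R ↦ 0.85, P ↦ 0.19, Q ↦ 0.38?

0.19

not Q: Gödel ¬ of 0.38 = 0 (operand ≠ 0)
(not Q ∨ R) = max(0, 0.85) = 0.85
((not Q ∨ R) ∨ P) = max(0.85, 0.19) = 0.85
(Q → ((not Q ∨ R) ∨ P)): 0.38 ≤ 0.85, so result = 1
((Q → ((not Q ∨ R) ∨ P)) → R): 1 > 0.85, so result = 0.85
(((Q → ((not Q ∨ R) ∨ P)) → R) ∨ Q) = max(0.85, 0.38) = 0.85
(Q ∧ P) = min(0.38, 0.19) = 0.19
not P: Gödel ¬ of 0.19 = 0 (operand ≠ 0)
(R ∨ not P) = max(0.85, 0) = 0.85
((Q ∧ P) → (R ∨ not P)): 0.19 ≤ 0.85, so result = 1
(P ∧ R) = min(0.19, 0.85) = 0.19
(((Q ∧ P) → (R ∨ not P)) → (P ∧ R)): 1 > 0.19, so result = 0.19
(Q → (((Q ∧ P) → (R ∨ not P)) → (P ∧ R))): 0.38 > 0.19, so result = 0.19
((((Q → ((not Q ∨ R) ∨ P)) → R) ∨ Q) ∧ (Q → (((Q ∧ P) → (R ∨ not P)) → (P ∧ R)))) = min(0.85, 0.19) = 0.19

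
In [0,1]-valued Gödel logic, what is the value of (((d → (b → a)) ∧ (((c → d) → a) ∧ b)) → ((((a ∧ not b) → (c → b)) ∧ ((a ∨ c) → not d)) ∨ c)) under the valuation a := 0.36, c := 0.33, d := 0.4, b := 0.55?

(b → a): 0.55 > 0.36, so result = 0.36
(d → (b → a)): 0.4 > 0.36, so result = 0.36
(c → d): 0.33 ≤ 0.4, so result = 1
((c → d) → a): 1 > 0.36, so result = 0.36
(((c → d) → a) ∧ b) = min(0.36, 0.55) = 0.36
((d → (b → a)) ∧ (((c → d) → a) ∧ b)) = min(0.36, 0.36) = 0.36
not b: Gödel ¬ of 0.55 = 0 (operand ≠ 0)
(a ∧ not b) = min(0.36, 0) = 0
(c → b): 0.33 ≤ 0.55, so result = 1
((a ∧ not b) → (c → b)): 0 ≤ 1, so result = 1
(a ∨ c) = max(0.36, 0.33) = 0.36
not d: Gödel ¬ of 0.4 = 0 (operand ≠ 0)
((a ∨ c) → not d): 0.36 > 0, so result = 0
(((a ∧ not b) → (c → b)) ∧ ((a ∨ c) → not d)) = min(1, 0) = 0
((((a ∧ not b) → (c → b)) ∧ ((a ∨ c) → not d)) ∨ c) = max(0, 0.33) = 0.33
(((d → (b → a)) ∧ (((c → d) → a) ∧ b)) → ((((a ∧ not b) → (c → b)) ∧ ((a ∨ c) → not d)) ∨ c)): 0.36 > 0.33, so result = 0.33

0.33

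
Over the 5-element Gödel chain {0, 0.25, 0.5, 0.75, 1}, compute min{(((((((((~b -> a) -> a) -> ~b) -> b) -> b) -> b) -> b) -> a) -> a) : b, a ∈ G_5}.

0.25

The minimum is attained at b = 0.25, a = 0.25:
  ~b: Gödel ¬ of 0.25 = 0 (operand ≠ 0)
  (~b -> a): 0 ≤ 0.25, so result = 1
  ((~b -> a) -> a): 1 > 0.25, so result = 0.25
  ~b: Gödel ¬ of 0.25 = 0 (operand ≠ 0)
  (((~b -> a) -> a) -> ~b): 0.25 > 0, so result = 0
  ((((~b -> a) -> a) -> ~b) -> b): 0 ≤ 0.25, so result = 1
  (((((~b -> a) -> a) -> ~b) -> b) -> b): 1 > 0.25, so result = 0.25
  ((((((~b -> a) -> a) -> ~b) -> b) -> b) -> b): 0.25 ≤ 0.25, so result = 1
  (((((((~b -> a) -> a) -> ~b) -> b) -> b) -> b) -> b): 1 > 0.25, so result = 0.25
  ((((((((~b -> a) -> a) -> ~b) -> b) -> b) -> b) -> b) -> a): 0.25 ≤ 0.25, so result = 1
  (((((((((~b -> a) -> a) -> ~b) -> b) -> b) -> b) -> b) -> a) -> a): 1 > 0.25, so result = 0.25
Checking all 25 assignments confirms none give a value below 0.25.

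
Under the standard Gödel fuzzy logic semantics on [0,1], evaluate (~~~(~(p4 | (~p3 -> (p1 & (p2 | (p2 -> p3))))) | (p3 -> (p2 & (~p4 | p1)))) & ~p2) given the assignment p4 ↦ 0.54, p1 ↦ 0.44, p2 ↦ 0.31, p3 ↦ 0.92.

~p3: Gödel ¬ of 0.92 = 0 (operand ≠ 0)
(p2 -> p3): 0.31 ≤ 0.92, so result = 1
(p2 | (p2 -> p3)) = max(0.31, 1) = 1
(p1 & (p2 | (p2 -> p3))) = min(0.44, 1) = 0.44
(~p3 -> (p1 & (p2 | (p2 -> p3)))): 0 ≤ 0.44, so result = 1
(p4 | (~p3 -> (p1 & (p2 | (p2 -> p3))))) = max(0.54, 1) = 1
~(p4 | (~p3 -> (p1 & (p2 | (p2 -> p3))))): Gödel ¬ of 1 = 0 (operand ≠ 0)
~p4: Gödel ¬ of 0.54 = 0 (operand ≠ 0)
(~p4 | p1) = max(0, 0.44) = 0.44
(p2 & (~p4 | p1)) = min(0.31, 0.44) = 0.31
(p3 -> (p2 & (~p4 | p1))): 0.92 > 0.31, so result = 0.31
(~(p4 | (~p3 -> (p1 & (p2 | (p2 -> p3))))) | (p3 -> (p2 & (~p4 | p1)))) = max(0, 0.31) = 0.31
~(~(p4 | (~p3 -> (p1 & (p2 | (p2 -> p3))))) | (p3 -> (p2 & (~p4 | p1)))): Gödel ¬ of 0.31 = 0 (operand ≠ 0)
~~(~(p4 | (~p3 -> (p1 & (p2 | (p2 -> p3))))) | (p3 -> (p2 & (~p4 | p1)))): Gödel ¬ of 0 = 1 (operand is 0)
~~~(~(p4 | (~p3 -> (p1 & (p2 | (p2 -> p3))))) | (p3 -> (p2 & (~p4 | p1)))): Gödel ¬ of 1 = 0 (operand ≠ 0)
~p2: Gödel ¬ of 0.31 = 0 (operand ≠ 0)
(~~~(~(p4 | (~p3 -> (p1 & (p2 | (p2 -> p3))))) | (p3 -> (p2 & (~p4 | p1)))) & ~p2) = min(0, 0) = 0

0.00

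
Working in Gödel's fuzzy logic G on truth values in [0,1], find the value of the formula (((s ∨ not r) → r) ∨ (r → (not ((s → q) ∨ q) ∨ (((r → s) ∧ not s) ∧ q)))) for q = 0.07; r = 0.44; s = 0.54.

not r: Gödel ¬ of 0.44 = 0 (operand ≠ 0)
(s ∨ not r) = max(0.54, 0) = 0.54
((s ∨ not r) → r): 0.54 > 0.44, so result = 0.44
(s → q): 0.54 > 0.07, so result = 0.07
((s → q) ∨ q) = max(0.07, 0.07) = 0.07
not ((s → q) ∨ q): Gödel ¬ of 0.07 = 0 (operand ≠ 0)
(r → s): 0.44 ≤ 0.54, so result = 1
not s: Gödel ¬ of 0.54 = 0 (operand ≠ 0)
((r → s) ∧ not s) = min(1, 0) = 0
(((r → s) ∧ not s) ∧ q) = min(0, 0.07) = 0
(not ((s → q) ∨ q) ∨ (((r → s) ∧ not s) ∧ q)) = max(0, 0) = 0
(r → (not ((s → q) ∨ q) ∨ (((r → s) ∧ not s) ∧ q))): 0.44 > 0, so result = 0
(((s ∨ not r) → r) ∨ (r → (not ((s → q) ∨ q) ∨ (((r → s) ∧ not s) ∧ q)))) = max(0.44, 0) = 0.44

0.44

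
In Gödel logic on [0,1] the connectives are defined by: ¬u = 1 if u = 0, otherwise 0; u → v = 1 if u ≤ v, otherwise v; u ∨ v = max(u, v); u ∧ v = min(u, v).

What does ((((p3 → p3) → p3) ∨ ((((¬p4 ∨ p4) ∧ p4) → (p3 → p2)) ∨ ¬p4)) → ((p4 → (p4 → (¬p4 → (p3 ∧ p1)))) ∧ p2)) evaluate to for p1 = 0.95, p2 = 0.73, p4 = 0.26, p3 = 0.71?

0.73

(p3 → p3): 0.71 ≤ 0.71, so result = 1
((p3 → p3) → p3): 1 > 0.71, so result = 0.71
¬p4: Gödel ¬ of 0.26 = 0 (operand ≠ 0)
(¬p4 ∨ p4) = max(0, 0.26) = 0.26
((¬p4 ∨ p4) ∧ p4) = min(0.26, 0.26) = 0.26
(p3 → p2): 0.71 ≤ 0.73, so result = 1
(((¬p4 ∨ p4) ∧ p4) → (p3 → p2)): 0.26 ≤ 1, so result = 1
¬p4: Gödel ¬ of 0.26 = 0 (operand ≠ 0)
((((¬p4 ∨ p4) ∧ p4) → (p3 → p2)) ∨ ¬p4) = max(1, 0) = 1
(((p3 → p3) → p3) ∨ ((((¬p4 ∨ p4) ∧ p4) → (p3 → p2)) ∨ ¬p4)) = max(0.71, 1) = 1
¬p4: Gödel ¬ of 0.26 = 0 (operand ≠ 0)
(p3 ∧ p1) = min(0.71, 0.95) = 0.71
(¬p4 → (p3 ∧ p1)): 0 ≤ 0.71, so result = 1
(p4 → (¬p4 → (p3 ∧ p1))): 0.26 ≤ 1, so result = 1
(p4 → (p4 → (¬p4 → (p3 ∧ p1)))): 0.26 ≤ 1, so result = 1
((p4 → (p4 → (¬p4 → (p3 ∧ p1)))) ∧ p2) = min(1, 0.73) = 0.73
((((p3 → p3) → p3) ∨ ((((¬p4 ∨ p4) ∧ p4) → (p3 → p2)) ∨ ¬p4)) → ((p4 → (p4 → (¬p4 → (p3 ∧ p1)))) ∧ p2)): 1 > 0.73, so result = 0.73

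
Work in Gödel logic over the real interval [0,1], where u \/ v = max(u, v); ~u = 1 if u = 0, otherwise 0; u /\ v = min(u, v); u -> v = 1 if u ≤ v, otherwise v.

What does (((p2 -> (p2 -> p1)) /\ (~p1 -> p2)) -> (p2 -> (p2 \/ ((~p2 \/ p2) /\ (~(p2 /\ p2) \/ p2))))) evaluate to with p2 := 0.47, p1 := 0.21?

1.00

(p2 -> p1): 0.47 > 0.21, so result = 0.21
(p2 -> (p2 -> p1)): 0.47 > 0.21, so result = 0.21
~p1: Gödel ¬ of 0.21 = 0 (operand ≠ 0)
(~p1 -> p2): 0 ≤ 0.47, so result = 1
((p2 -> (p2 -> p1)) /\ (~p1 -> p2)) = min(0.21, 1) = 0.21
~p2: Gödel ¬ of 0.47 = 0 (operand ≠ 0)
(~p2 \/ p2) = max(0, 0.47) = 0.47
(p2 /\ p2) = min(0.47, 0.47) = 0.47
~(p2 /\ p2): Gödel ¬ of 0.47 = 0 (operand ≠ 0)
(~(p2 /\ p2) \/ p2) = max(0, 0.47) = 0.47
((~p2 \/ p2) /\ (~(p2 /\ p2) \/ p2)) = min(0.47, 0.47) = 0.47
(p2 \/ ((~p2 \/ p2) /\ (~(p2 /\ p2) \/ p2))) = max(0.47, 0.47) = 0.47
(p2 -> (p2 \/ ((~p2 \/ p2) /\ (~(p2 /\ p2) \/ p2)))): 0.47 ≤ 0.47, so result = 1
(((p2 -> (p2 -> p1)) /\ (~p1 -> p2)) -> (p2 -> (p2 \/ ((~p2 \/ p2) /\ (~(p2 /\ p2) \/ p2))))): 0.21 ≤ 1, so result = 1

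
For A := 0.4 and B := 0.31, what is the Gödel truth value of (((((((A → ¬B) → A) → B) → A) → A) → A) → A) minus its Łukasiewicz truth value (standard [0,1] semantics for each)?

Gödel evaluation:
  ¬B: Gödel ¬ of 0.31 = 0 (operand ≠ 0)
  (A → ¬B): 0.4 > 0, so result = 0
  ((A → ¬B) → A): 0 ≤ 0.4, so result = 1
  (((A → ¬B) → A) → B): 1 > 0.31, so result = 0.31
  ((((A → ¬B) → A) → B) → A): 0.31 ≤ 0.4, so result = 1
  (((((A → ¬B) → A) → B) → A) → A): 1 > 0.4, so result = 0.4
  ((((((A → ¬B) → A) → B) → A) → A) → A): 0.4 ≤ 0.4, so result = 1
  (((((((A → ¬B) → A) → B) → A) → A) → A) → A): 1 > 0.4, so result = 0.4
  Gödel value = 0.4
Łukasiewicz evaluation:
  ¬B: Łukasiewicz ¬ gives 1 − 0.31 = 0.69
  (A → ¬B): min(1, 1 − 0.4 + 0.69) = 1
  ((A → ¬B) → A): min(1, 1 − 1 + 0.4) = 0.4
  (((A → ¬B) → A) → B): min(1, 1 − 0.4 + 0.31) = 0.91
  ((((A → ¬B) → A) → B) → A): min(1, 1 − 0.91 + 0.4) = 0.49
  (((((A → ¬B) → A) → B) → A) → A): min(1, 1 − 0.49 + 0.4) = 0.91
  ((((((A → ¬B) → A) → B) → A) → A) → A): min(1, 1 − 0.91 + 0.4) = 0.49
  (((((((A → ¬B) → A) → B) → A) → A) → A) → A): min(1, 1 − 0.49 + 0.4) = 0.91
  Łukasiewicz value = 0.91
Difference: 0.4 − 0.91 = -0.51

-0.51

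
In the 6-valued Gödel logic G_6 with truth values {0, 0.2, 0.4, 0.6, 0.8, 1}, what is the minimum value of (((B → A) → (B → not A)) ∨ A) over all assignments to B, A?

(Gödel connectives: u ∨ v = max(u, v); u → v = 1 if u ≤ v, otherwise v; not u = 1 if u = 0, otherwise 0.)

0.20

The minimum is attained at B = 0.2, A = 0.2:
  (B → A): 0.2 ≤ 0.2, so result = 1
  not A: Gödel ¬ of 0.2 = 0 (operand ≠ 0)
  (B → not A): 0.2 > 0, so result = 0
  ((B → A) → (B → not A)): 1 > 0, so result = 0
  (((B → A) → (B → not A)) ∨ A) = max(0, 0.2) = 0.2
Checking all 36 assignments confirms none give a value below 0.20.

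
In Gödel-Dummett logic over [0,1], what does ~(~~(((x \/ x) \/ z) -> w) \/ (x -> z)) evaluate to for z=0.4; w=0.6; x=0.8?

(x \/ x) = max(0.8, 0.8) = 0.8
((x \/ x) \/ z) = max(0.8, 0.4) = 0.8
(((x \/ x) \/ z) -> w): 0.8 > 0.6, so result = 0.6
~(((x \/ x) \/ z) -> w): Gödel ¬ of 0.6 = 0 (operand ≠ 0)
~~(((x \/ x) \/ z) -> w): Gödel ¬ of 0 = 1 (operand is 0)
(x -> z): 0.8 > 0.4, so result = 0.4
(~~(((x \/ x) \/ z) -> w) \/ (x -> z)) = max(1, 0.4) = 1
~(~~(((x \/ x) \/ z) -> w) \/ (x -> z)): Gödel ¬ of 1 = 0 (operand ≠ 0)

0.00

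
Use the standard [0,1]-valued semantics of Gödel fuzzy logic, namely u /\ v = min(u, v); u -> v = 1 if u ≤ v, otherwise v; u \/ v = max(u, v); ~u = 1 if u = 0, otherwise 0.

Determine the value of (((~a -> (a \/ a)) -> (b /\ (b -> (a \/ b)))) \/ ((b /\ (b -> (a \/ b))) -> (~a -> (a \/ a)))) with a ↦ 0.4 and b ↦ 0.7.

~a: Gödel ¬ of 0.4 = 0 (operand ≠ 0)
(a \/ a) = max(0.4, 0.4) = 0.4
(~a -> (a \/ a)): 0 ≤ 0.4, so result = 1
(a \/ b) = max(0.4, 0.7) = 0.7
(b -> (a \/ b)): 0.7 ≤ 0.7, so result = 1
(b /\ (b -> (a \/ b))) = min(0.7, 1) = 0.7
((~a -> (a \/ a)) -> (b /\ (b -> (a \/ b)))): 1 > 0.7, so result = 0.7
(a \/ b) = max(0.4, 0.7) = 0.7
(b -> (a \/ b)): 0.7 ≤ 0.7, so result = 1
(b /\ (b -> (a \/ b))) = min(0.7, 1) = 0.7
~a: Gödel ¬ of 0.4 = 0 (operand ≠ 0)
(a \/ a) = max(0.4, 0.4) = 0.4
(~a -> (a \/ a)): 0 ≤ 0.4, so result = 1
((b /\ (b -> (a \/ b))) -> (~a -> (a \/ a))): 0.7 ≤ 1, so result = 1
(((~a -> (a \/ a)) -> (b /\ (b -> (a \/ b)))) \/ ((b /\ (b -> (a \/ b))) -> (~a -> (a \/ a)))) = max(0.7, 1) = 1

1.00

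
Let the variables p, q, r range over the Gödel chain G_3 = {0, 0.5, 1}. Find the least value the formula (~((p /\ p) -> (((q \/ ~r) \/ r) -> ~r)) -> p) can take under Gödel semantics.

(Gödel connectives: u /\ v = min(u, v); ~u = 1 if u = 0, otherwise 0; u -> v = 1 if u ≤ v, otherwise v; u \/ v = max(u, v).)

0.50

The minimum is attained at p = 0.5, q = 0, r = 0.5:
  (p /\ p) = min(0.5, 0.5) = 0.5
  ~r: Gödel ¬ of 0.5 = 0 (operand ≠ 0)
  (q \/ ~r) = max(0, 0) = 0
  ((q \/ ~r) \/ r) = max(0, 0.5) = 0.5
  ~r: Gödel ¬ of 0.5 = 0 (operand ≠ 0)
  (((q \/ ~r) \/ r) -> ~r): 0.5 > 0, so result = 0
  ((p /\ p) -> (((q \/ ~r) \/ r) -> ~r)): 0.5 > 0, so result = 0
  ~((p /\ p) -> (((q \/ ~r) \/ r) -> ~r)): Gödel ¬ of 0 = 1 (operand is 0)
  (~((p /\ p) -> (((q \/ ~r) \/ r) -> ~r)) -> p): 1 > 0.5, so result = 0.5
Checking all 27 assignments confirms none give a value below 0.50.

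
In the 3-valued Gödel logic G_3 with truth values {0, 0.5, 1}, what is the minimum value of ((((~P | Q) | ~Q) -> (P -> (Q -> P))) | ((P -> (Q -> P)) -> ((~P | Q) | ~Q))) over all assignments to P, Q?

1.00

Every assignment gives 1. For instance at P = 0, Q = 0:
  ~P: Gödel ¬ of 0 = 1 (operand is 0)
  (~P | Q) = max(1, 0) = 1
  ~Q: Gödel ¬ of 0 = 1 (operand is 0)
  ((~P | Q) | ~Q) = max(1, 1) = 1
  (Q -> P): 0 ≤ 0, so result = 1
  (P -> (Q -> P)): 0 ≤ 1, so result = 1
  (((~P | Q) | ~Q) -> (P -> (Q -> P))): 1 ≤ 1, so result = 1
  (Q -> P): 0 ≤ 0, so result = 1
  (P -> (Q -> P)): 0 ≤ 1, so result = 1
  ~P: Gödel ¬ of 0 = 1 (operand is 0)
  (~P | Q) = max(1, 0) = 1
  ~Q: Gödel ¬ of 0 = 1 (operand is 0)
  ((~P | Q) | ~Q) = max(1, 1) = 1
  ((P -> (Q -> P)) -> ((~P | Q) | ~Q)): 1 ≤ 1, so result = 1
  ((((~P | Q) | ~Q) -> (P -> (Q -> P))) | ((P -> (Q -> P)) -> ((~P | Q) | ~Q))) = max(1, 1) = 1
All 9 assignments give value 1 — the formula is a G_3-tautology.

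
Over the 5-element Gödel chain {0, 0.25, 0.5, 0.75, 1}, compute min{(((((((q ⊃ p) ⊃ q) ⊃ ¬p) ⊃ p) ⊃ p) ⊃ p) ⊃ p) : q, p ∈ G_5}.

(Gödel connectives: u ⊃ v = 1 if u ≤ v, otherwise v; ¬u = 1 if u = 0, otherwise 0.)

The minimum is attained at q = 0.25, p = 0.25:
  (q ⊃ p): 0.25 ≤ 0.25, so result = 1
  ((q ⊃ p) ⊃ q): 1 > 0.25, so result = 0.25
  ¬p: Gödel ¬ of 0.25 = 0 (operand ≠ 0)
  (((q ⊃ p) ⊃ q) ⊃ ¬p): 0.25 > 0, so result = 0
  ((((q ⊃ p) ⊃ q) ⊃ ¬p) ⊃ p): 0 ≤ 0.25, so result = 1
  (((((q ⊃ p) ⊃ q) ⊃ ¬p) ⊃ p) ⊃ p): 1 > 0.25, so result = 0.25
  ((((((q ⊃ p) ⊃ q) ⊃ ¬p) ⊃ p) ⊃ p) ⊃ p): 0.25 ≤ 0.25, so result = 1
  (((((((q ⊃ p) ⊃ q) ⊃ ¬p) ⊃ p) ⊃ p) ⊃ p) ⊃ p): 1 > 0.25, so result = 0.25
Checking all 25 assignments confirms none give a value below 0.25.

0.25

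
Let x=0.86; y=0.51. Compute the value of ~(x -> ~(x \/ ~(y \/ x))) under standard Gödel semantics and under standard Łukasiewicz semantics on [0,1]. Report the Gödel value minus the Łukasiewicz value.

Gödel evaluation:
  (y \/ x) = max(0.51, 0.86) = 0.86
  ~(y \/ x): Gödel ¬ of 0.86 = 0 (operand ≠ 0)
  (x \/ ~(y \/ x)) = max(0.86, 0) = 0.86
  ~(x \/ ~(y \/ x)): Gödel ¬ of 0.86 = 0 (operand ≠ 0)
  (x -> ~(x \/ ~(y \/ x))): 0.86 > 0, so result = 0
  ~(x -> ~(x \/ ~(y \/ x))): Gödel ¬ of 0 = 1 (operand is 0)
  Gödel value = 1
Łukasiewicz evaluation:
  (y \/ x) = max(0.51, 0.86) = 0.86
  ~(y \/ x): Łukasiewicz ¬ gives 1 − 0.86 = 0.14
  (x \/ ~(y \/ x)) = max(0.86, 0.14) = 0.86
  ~(x \/ ~(y \/ x)): Łukasiewicz ¬ gives 1 − 0.86 = 0.14
  (x -> ~(x \/ ~(y \/ x))): min(1, 1 − 0.86 + 0.14) = 0.28
  ~(x -> ~(x \/ ~(y \/ x))): Łukasiewicz ¬ gives 1 − 0.28 = 0.72
  Łukasiewicz value = 0.72
Difference: 1 − 0.72 = 0.28

0.28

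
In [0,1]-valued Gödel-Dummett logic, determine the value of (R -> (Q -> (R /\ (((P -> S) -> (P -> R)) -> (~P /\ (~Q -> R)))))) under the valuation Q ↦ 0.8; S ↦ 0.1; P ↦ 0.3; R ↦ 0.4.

(P -> S): 0.3 > 0.1, so result = 0.1
(P -> R): 0.3 ≤ 0.4, so result = 1
((P -> S) -> (P -> R)): 0.1 ≤ 1, so result = 1
~P: Gödel ¬ of 0.3 = 0 (operand ≠ 0)
~Q: Gödel ¬ of 0.8 = 0 (operand ≠ 0)
(~Q -> R): 0 ≤ 0.4, so result = 1
(~P /\ (~Q -> R)) = min(0, 1) = 0
(((P -> S) -> (P -> R)) -> (~P /\ (~Q -> R))): 1 > 0, so result = 0
(R /\ (((P -> S) -> (P -> R)) -> (~P /\ (~Q -> R)))) = min(0.4, 0) = 0
(Q -> (R /\ (((P -> S) -> (P -> R)) -> (~P /\ (~Q -> R))))): 0.8 > 0, so result = 0
(R -> (Q -> (R /\ (((P -> S) -> (P -> R)) -> (~P /\ (~Q -> R)))))): 0.4 > 0, so result = 0

0.00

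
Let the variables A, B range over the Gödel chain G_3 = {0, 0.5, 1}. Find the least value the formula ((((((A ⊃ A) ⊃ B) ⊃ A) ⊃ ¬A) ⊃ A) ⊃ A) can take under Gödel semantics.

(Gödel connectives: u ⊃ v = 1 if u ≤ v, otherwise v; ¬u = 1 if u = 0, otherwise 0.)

The minimum is attained at A = 0.5, B = 0:
  (A ⊃ A): 0.5 ≤ 0.5, so result = 1
  ((A ⊃ A) ⊃ B): 1 > 0, so result = 0
  (((A ⊃ A) ⊃ B) ⊃ A): 0 ≤ 0.5, so result = 1
  ¬A: Gödel ¬ of 0.5 = 0 (operand ≠ 0)
  ((((A ⊃ A) ⊃ B) ⊃ A) ⊃ ¬A): 1 > 0, so result = 0
  (((((A ⊃ A) ⊃ B) ⊃ A) ⊃ ¬A) ⊃ A): 0 ≤ 0.5, so result = 1
  ((((((A ⊃ A) ⊃ B) ⊃ A) ⊃ ¬A) ⊃ A) ⊃ A): 1 > 0.5, so result = 0.5
Checking all 9 assignments confirms none give a value below 0.50.

0.50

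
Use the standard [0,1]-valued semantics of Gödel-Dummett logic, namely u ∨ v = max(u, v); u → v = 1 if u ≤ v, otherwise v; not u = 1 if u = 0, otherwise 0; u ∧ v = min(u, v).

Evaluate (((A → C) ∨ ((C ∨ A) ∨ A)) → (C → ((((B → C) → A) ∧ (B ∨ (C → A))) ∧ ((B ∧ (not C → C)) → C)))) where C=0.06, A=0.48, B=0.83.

1.00

(A → C): 0.48 > 0.06, so result = 0.06
(C ∨ A) = max(0.06, 0.48) = 0.48
((C ∨ A) ∨ A) = max(0.48, 0.48) = 0.48
((A → C) ∨ ((C ∨ A) ∨ A)) = max(0.06, 0.48) = 0.48
(B → C): 0.83 > 0.06, so result = 0.06
((B → C) → A): 0.06 ≤ 0.48, so result = 1
(C → A): 0.06 ≤ 0.48, so result = 1
(B ∨ (C → A)) = max(0.83, 1) = 1
(((B → C) → A) ∧ (B ∨ (C → A))) = min(1, 1) = 1
not C: Gödel ¬ of 0.06 = 0 (operand ≠ 0)
(not C → C): 0 ≤ 0.06, so result = 1
(B ∧ (not C → C)) = min(0.83, 1) = 0.83
((B ∧ (not C → C)) → C): 0.83 > 0.06, so result = 0.06
((((B → C) → A) ∧ (B ∨ (C → A))) ∧ ((B ∧ (not C → C)) → C)) = min(1, 0.06) = 0.06
(C → ((((B → C) → A) ∧ (B ∨ (C → A))) ∧ ((B ∧ (not C → C)) → C))): 0.06 ≤ 0.06, so result = 1
(((A → C) ∨ ((C ∨ A) ∨ A)) → (C → ((((B → C) → A) ∧ (B ∨ (C → A))) ∧ ((B ∧ (not C → C)) → C)))): 0.48 ≤ 1, so result = 1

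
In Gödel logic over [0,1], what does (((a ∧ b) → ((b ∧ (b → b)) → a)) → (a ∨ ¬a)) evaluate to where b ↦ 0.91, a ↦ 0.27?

(a ∧ b) = min(0.27, 0.91) = 0.27
(b → b): 0.91 ≤ 0.91, so result = 1
(b ∧ (b → b)) = min(0.91, 1) = 0.91
((b ∧ (b → b)) → a): 0.91 > 0.27, so result = 0.27
((a ∧ b) → ((b ∧ (b → b)) → a)): 0.27 ≤ 0.27, so result = 1
¬a: Gödel ¬ of 0.27 = 0 (operand ≠ 0)
(a ∨ ¬a) = max(0.27, 0) = 0.27
(((a ∧ b) → ((b ∧ (b → b)) → a)) → (a ∨ ¬a)): 1 > 0.27, so result = 0.27

0.27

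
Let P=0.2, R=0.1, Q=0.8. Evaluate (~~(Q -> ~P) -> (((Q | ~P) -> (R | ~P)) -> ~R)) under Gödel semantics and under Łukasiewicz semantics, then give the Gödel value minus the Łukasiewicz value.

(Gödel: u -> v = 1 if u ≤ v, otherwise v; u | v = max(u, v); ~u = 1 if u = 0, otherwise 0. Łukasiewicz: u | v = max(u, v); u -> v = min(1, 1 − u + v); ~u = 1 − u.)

0.10

Gödel evaluation:
  ~P: Gödel ¬ of 0.2 = 0 (operand ≠ 0)
  (Q -> ~P): 0.8 > 0, so result = 0
  ~(Q -> ~P): Gödel ¬ of 0 = 1 (operand is 0)
  ~~(Q -> ~P): Gödel ¬ of 1 = 0 (operand ≠ 0)
  ~P: Gödel ¬ of 0.2 = 0 (operand ≠ 0)
  (Q | ~P) = max(0.8, 0) = 0.8
  ~P: Gödel ¬ of 0.2 = 0 (operand ≠ 0)
  (R | ~P) = max(0.1, 0) = 0.1
  ((Q | ~P) -> (R | ~P)): 0.8 > 0.1, so result = 0.1
  ~R: Gödel ¬ of 0.1 = 0 (operand ≠ 0)
  (((Q | ~P) -> (R | ~P)) -> ~R): 0.1 > 0, so result = 0
  (~~(Q -> ~P) -> (((Q | ~P) -> (R | ~P)) -> ~R)): 0 ≤ 0, so result = 1
  Gödel value = 1
Łukasiewicz evaluation:
  ~P: Łukasiewicz ¬ gives 1 − 0.2 = 0.8
  (Q -> ~P): min(1, 1 − 0.8 + 0.8) = 1
  ~(Q -> ~P): Łukasiewicz ¬ gives 1 − 1 = 0
  ~~(Q -> ~P): Łukasiewicz ¬ gives 1 − 0 = 1
  ~P: Łukasiewicz ¬ gives 1 − 0.2 = 0.8
  (Q | ~P) = max(0.8, 0.8) = 0.8
  ~P: Łukasiewicz ¬ gives 1 − 0.2 = 0.8
  (R | ~P) = max(0.1, 0.8) = 0.8
  ((Q | ~P) -> (R | ~P)): min(1, 1 − 0.8 + 0.8) = 1
  ~R: Łukasiewicz ¬ gives 1 − 0.1 = 0.9
  (((Q | ~P) -> (R | ~P)) -> ~R): min(1, 1 − 1 + 0.9) = 0.9
  (~~(Q -> ~P) -> (((Q | ~P) -> (R | ~P)) -> ~R)): min(1, 1 − 1 + 0.9) = 0.9
  Łukasiewicz value = 0.9
Difference: 1 − 0.9 = 0.10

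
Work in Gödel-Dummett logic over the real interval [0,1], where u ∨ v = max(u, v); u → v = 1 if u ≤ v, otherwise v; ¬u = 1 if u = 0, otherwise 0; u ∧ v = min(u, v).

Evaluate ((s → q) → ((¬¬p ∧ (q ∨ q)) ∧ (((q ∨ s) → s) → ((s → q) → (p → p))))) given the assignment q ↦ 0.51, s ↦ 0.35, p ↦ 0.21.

(s → q): 0.35 ≤ 0.51, so result = 1
¬p: Gödel ¬ of 0.21 = 0 (operand ≠ 0)
¬¬p: Gödel ¬ of 0 = 1 (operand is 0)
(q ∨ q) = max(0.51, 0.51) = 0.51
(¬¬p ∧ (q ∨ q)) = min(1, 0.51) = 0.51
(q ∨ s) = max(0.51, 0.35) = 0.51
((q ∨ s) → s): 0.51 > 0.35, so result = 0.35
(s → q): 0.35 ≤ 0.51, so result = 1
(p → p): 0.21 ≤ 0.21, so result = 1
((s → q) → (p → p)): 1 ≤ 1, so result = 1
(((q ∨ s) → s) → ((s → q) → (p → p))): 0.35 ≤ 1, so result = 1
((¬¬p ∧ (q ∨ q)) ∧ (((q ∨ s) → s) → ((s → q) → (p → p)))) = min(0.51, 1) = 0.51
((s → q) → ((¬¬p ∧ (q ∨ q)) ∧ (((q ∨ s) → s) → ((s → q) → (p → p))))): 1 > 0.51, so result = 0.51

0.51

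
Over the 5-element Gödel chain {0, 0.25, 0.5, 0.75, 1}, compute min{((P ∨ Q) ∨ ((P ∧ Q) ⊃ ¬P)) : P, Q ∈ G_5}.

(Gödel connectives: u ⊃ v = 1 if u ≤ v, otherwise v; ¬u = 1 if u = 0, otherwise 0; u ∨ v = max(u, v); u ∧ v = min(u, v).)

0.25

The minimum is attained at P = 0.25, Q = 0.25:
  (P ∨ Q) = max(0.25, 0.25) = 0.25
  (P ∧ Q) = min(0.25, 0.25) = 0.25
  ¬P: Gödel ¬ of 0.25 = 0 (operand ≠ 0)
  ((P ∧ Q) ⊃ ¬P): 0.25 > 0, so result = 0
  ((P ∨ Q) ∨ ((P ∧ Q) ⊃ ¬P)) = max(0.25, 0) = 0.25
Checking all 25 assignments confirms none give a value below 0.25.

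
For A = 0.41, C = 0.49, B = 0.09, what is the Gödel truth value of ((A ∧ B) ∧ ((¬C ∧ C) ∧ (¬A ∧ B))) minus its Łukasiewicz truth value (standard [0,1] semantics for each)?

-0.09

Gödel evaluation:
  (A ∧ B) = min(0.41, 0.09) = 0.09
  ¬C: Gödel ¬ of 0.49 = 0 (operand ≠ 0)
  (¬C ∧ C) = min(0, 0.49) = 0
  ¬A: Gödel ¬ of 0.41 = 0 (operand ≠ 0)
  (¬A ∧ B) = min(0, 0.09) = 0
  ((¬C ∧ C) ∧ (¬A ∧ B)) = min(0, 0) = 0
  ((A ∧ B) ∧ ((¬C ∧ C) ∧ (¬A ∧ B))) = min(0.09, 0) = 0
  Gödel value = 0
Łukasiewicz evaluation:
  (A ∧ B) = min(0.41, 0.09) = 0.09
  ¬C: Łukasiewicz ¬ gives 1 − 0.49 = 0.51
  (¬C ∧ C) = min(0.51, 0.49) = 0.49
  ¬A: Łukasiewicz ¬ gives 1 − 0.41 = 0.59
  (¬A ∧ B) = min(0.59, 0.09) = 0.09
  ((¬C ∧ C) ∧ (¬A ∧ B)) = min(0.49, 0.09) = 0.09
  ((A ∧ B) ∧ ((¬C ∧ C) ∧ (¬A ∧ B))) = min(0.09, 0.09) = 0.09
  Łukasiewicz value = 0.09
Difference: 0 − 0.09 = -0.09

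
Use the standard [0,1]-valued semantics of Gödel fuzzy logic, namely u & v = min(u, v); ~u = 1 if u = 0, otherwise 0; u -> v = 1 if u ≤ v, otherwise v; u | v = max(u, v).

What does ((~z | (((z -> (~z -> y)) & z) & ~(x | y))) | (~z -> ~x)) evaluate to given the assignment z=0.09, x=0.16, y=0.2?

~z: Gödel ¬ of 0.09 = 0 (operand ≠ 0)
~z: Gödel ¬ of 0.09 = 0 (operand ≠ 0)
(~z -> y): 0 ≤ 0.2, so result = 1
(z -> (~z -> y)): 0.09 ≤ 1, so result = 1
((z -> (~z -> y)) & z) = min(1, 0.09) = 0.09
(x | y) = max(0.16, 0.2) = 0.2
~(x | y): Gödel ¬ of 0.2 = 0 (operand ≠ 0)
(((z -> (~z -> y)) & z) & ~(x | y)) = min(0.09, 0) = 0
(~z | (((z -> (~z -> y)) & z) & ~(x | y))) = max(0, 0) = 0
~z: Gödel ¬ of 0.09 = 0 (operand ≠ 0)
~x: Gödel ¬ of 0.16 = 0 (operand ≠ 0)
(~z -> ~x): 0 ≤ 0, so result = 1
((~z | (((z -> (~z -> y)) & z) & ~(x | y))) | (~z -> ~x)) = max(0, 1) = 1

1.00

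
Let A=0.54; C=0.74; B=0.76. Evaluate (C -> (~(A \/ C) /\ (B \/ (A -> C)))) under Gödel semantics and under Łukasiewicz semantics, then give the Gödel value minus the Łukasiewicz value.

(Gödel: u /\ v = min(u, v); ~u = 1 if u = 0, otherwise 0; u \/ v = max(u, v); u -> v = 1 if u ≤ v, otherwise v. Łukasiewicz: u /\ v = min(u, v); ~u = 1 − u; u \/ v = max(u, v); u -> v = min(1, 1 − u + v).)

-0.52

Gödel evaluation:
  (A \/ C) = max(0.54, 0.74) = 0.74
  ~(A \/ C): Gödel ¬ of 0.74 = 0 (operand ≠ 0)
  (A -> C): 0.54 ≤ 0.74, so result = 1
  (B \/ (A -> C)) = max(0.76, 1) = 1
  (~(A \/ C) /\ (B \/ (A -> C))) = min(0, 1) = 0
  (C -> (~(A \/ C) /\ (B \/ (A -> C)))): 0.74 > 0, so result = 0
  Gödel value = 0
Łukasiewicz evaluation:
  (A \/ C) = max(0.54, 0.74) = 0.74
  ~(A \/ C): Łukasiewicz ¬ gives 1 − 0.74 = 0.26
  (A -> C): min(1, 1 − 0.54 + 0.74) = 1
  (B \/ (A -> C)) = max(0.76, 1) = 1
  (~(A \/ C) /\ (B \/ (A -> C))) = min(0.26, 1) = 0.26
  (C -> (~(A \/ C) /\ (B \/ (A -> C)))): min(1, 1 − 0.74 + 0.26) = 0.52
  Łukasiewicz value = 0.52
Difference: 0 − 0.52 = -0.52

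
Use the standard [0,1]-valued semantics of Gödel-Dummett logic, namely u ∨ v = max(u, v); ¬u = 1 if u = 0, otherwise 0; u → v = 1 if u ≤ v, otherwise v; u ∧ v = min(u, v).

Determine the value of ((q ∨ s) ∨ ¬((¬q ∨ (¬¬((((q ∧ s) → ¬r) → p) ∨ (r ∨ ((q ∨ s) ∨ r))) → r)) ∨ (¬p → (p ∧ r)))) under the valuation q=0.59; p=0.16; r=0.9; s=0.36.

(q ∨ s) = max(0.59, 0.36) = 0.59
¬q: Gödel ¬ of 0.59 = 0 (operand ≠ 0)
(q ∧ s) = min(0.59, 0.36) = 0.36
¬r: Gödel ¬ of 0.9 = 0 (operand ≠ 0)
((q ∧ s) → ¬r): 0.36 > 0, so result = 0
(((q ∧ s) → ¬r) → p): 0 ≤ 0.16, so result = 1
(q ∨ s) = max(0.59, 0.36) = 0.59
((q ∨ s) ∨ r) = max(0.59, 0.9) = 0.9
(r ∨ ((q ∨ s) ∨ r)) = max(0.9, 0.9) = 0.9
((((q ∧ s) → ¬r) → p) ∨ (r ∨ ((q ∨ s) ∨ r))) = max(1, 0.9) = 1
¬((((q ∧ s) → ¬r) → p) ∨ (r ∨ ((q ∨ s) ∨ r))): Gödel ¬ of 1 = 0 (operand ≠ 0)
¬¬((((q ∧ s) → ¬r) → p) ∨ (r ∨ ((q ∨ s) ∨ r))): Gödel ¬ of 0 = 1 (operand is 0)
(¬¬((((q ∧ s) → ¬r) → p) ∨ (r ∨ ((q ∨ s) ∨ r))) → r): 1 > 0.9, so result = 0.9
(¬q ∨ (¬¬((((q ∧ s) → ¬r) → p) ∨ (r ∨ ((q ∨ s) ∨ r))) → r)) = max(0, 0.9) = 0.9
¬p: Gödel ¬ of 0.16 = 0 (operand ≠ 0)
(p ∧ r) = min(0.16, 0.9) = 0.16
(¬p → (p ∧ r)): 0 ≤ 0.16, so result = 1
((¬q ∨ (¬¬((((q ∧ s) → ¬r) → p) ∨ (r ∨ ((q ∨ s) ∨ r))) → r)) ∨ (¬p → (p ∧ r))) = max(0.9, 1) = 1
¬((¬q ∨ (¬¬((((q ∧ s) → ¬r) → p) ∨ (r ∨ ((q ∨ s) ∨ r))) → r)) ∨ (¬p → (p ∧ r))): Gödel ¬ of 1 = 0 (operand ≠ 0)
((q ∨ s) ∨ ¬((¬q ∨ (¬¬((((q ∧ s) → ¬r) → p) ∨ (r ∨ ((q ∨ s) ∨ r))) → r)) ∨ (¬p → (p ∧ r)))) = max(0.59, 0) = 0.59

0.59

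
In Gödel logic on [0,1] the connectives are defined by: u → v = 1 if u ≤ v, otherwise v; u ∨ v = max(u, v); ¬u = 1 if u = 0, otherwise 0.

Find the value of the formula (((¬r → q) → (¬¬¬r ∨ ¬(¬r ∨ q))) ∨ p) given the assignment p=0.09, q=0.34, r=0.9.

¬r: Gödel ¬ of 0.9 = 0 (operand ≠ 0)
(¬r → q): 0 ≤ 0.34, so result = 1
¬r: Gödel ¬ of 0.9 = 0 (operand ≠ 0)
¬¬r: Gödel ¬ of 0 = 1 (operand is 0)
¬¬¬r: Gödel ¬ of 1 = 0 (operand ≠ 0)
¬r: Gödel ¬ of 0.9 = 0 (operand ≠ 0)
(¬r ∨ q) = max(0, 0.34) = 0.34
¬(¬r ∨ q): Gödel ¬ of 0.34 = 0 (operand ≠ 0)
(¬¬¬r ∨ ¬(¬r ∨ q)) = max(0, 0) = 0
((¬r → q) → (¬¬¬r ∨ ¬(¬r ∨ q))): 1 > 0, so result = 0
(((¬r → q) → (¬¬¬r ∨ ¬(¬r ∨ q))) ∨ p) = max(0, 0.09) = 0.09

0.09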